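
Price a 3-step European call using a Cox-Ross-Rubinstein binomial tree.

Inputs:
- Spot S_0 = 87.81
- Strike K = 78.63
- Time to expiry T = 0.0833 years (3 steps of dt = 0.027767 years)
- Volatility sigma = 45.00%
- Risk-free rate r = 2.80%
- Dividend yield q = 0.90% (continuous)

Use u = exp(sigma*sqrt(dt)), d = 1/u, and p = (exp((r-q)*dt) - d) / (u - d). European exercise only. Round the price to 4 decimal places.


Answer: Price = V(0,0) = 10.4584

Derivation:
dt = T/N = 0.027767
u = exp(sigma*sqrt(dt)) = 1.077868; d = 1/u = 0.927757
p = (exp((r-q)*dt) - d) / (u - d) = 0.484778
Discount per step: exp(-r*dt) = 0.999223
Stock lattice S(k, i) with i counting down-moves:
  k=0: S(0,0) = 87.8100
  k=1: S(1,0) = 94.6476; S(1,1) = 81.4664
  k=2: S(2,0) = 102.0176; S(2,1) = 87.8100; S(2,2) = 75.5810
  k=3: S(3,0) = 109.9615; S(3,1) = 94.6476; S(3,2) = 81.4664; S(3,3) = 70.1209
Terminal payoffs V(N, i) = max(S_T - K, 0):
  V(3,0) = 31.331509; V(3,1) = 16.017587; V(3,2) = 2.836378; V(3,3) = 0.000000
Backward induction: V(k, i) = exp(-r*dt) * [p * V(k+1, i) + (1-p) * V(k+1, i+1)].
  V(2,0) = exp(-r*dt) * [p*31.331509 + (1-p)*16.017587] = 23.423221
  V(2,1) = exp(-r*dt) * [p*16.017587 + (1-p)*2.836378] = 9.219167
  V(2,2) = exp(-r*dt) * [p*2.836378 + (1-p)*0.000000] = 1.373945
  V(1,0) = exp(-r*dt) * [p*23.423221 + (1-p)*9.219167] = 16.092464
  V(1,1) = exp(-r*dt) * [p*9.219167 + (1-p)*1.373945] = 5.173112
  V(0,0) = exp(-r*dt) * [p*16.092464 + (1-p)*5.173112] = 10.458439


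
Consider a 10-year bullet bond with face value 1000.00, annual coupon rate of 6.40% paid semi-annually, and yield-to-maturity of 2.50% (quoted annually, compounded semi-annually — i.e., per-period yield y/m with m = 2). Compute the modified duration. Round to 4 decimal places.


Answer: Modified duration = 7.8241

Derivation:
Coupon per period c = face * coupon_rate / m = 32.000000
Periods per year m = 2; per-period yield y/m = 0.012500
Number of cashflows N = 20
Cashflows (t years, CF_t, discount factor 1/(1+y/m)^(m*t), PV):
  t = 0.5000: CF_t = 32.000000, DF = 0.987654, PV = 31.604938
  t = 1.0000: CF_t = 32.000000, DF = 0.975461, PV = 31.214754
  t = 1.5000: CF_t = 32.000000, DF = 0.963418, PV = 30.829387
  t = 2.0000: CF_t = 32.000000, DF = 0.951524, PV = 30.448777
  t = 2.5000: CF_t = 32.000000, DF = 0.939777, PV = 30.072866
  t = 3.0000: CF_t = 32.000000, DF = 0.928175, PV = 29.701596
  t = 3.5000: CF_t = 32.000000, DF = 0.916716, PV = 29.334910
  t = 4.0000: CF_t = 32.000000, DF = 0.905398, PV = 28.972750
  t = 4.5000: CF_t = 32.000000, DF = 0.894221, PV = 28.615062
  t = 5.0000: CF_t = 32.000000, DF = 0.883181, PV = 28.261790
  t = 5.5000: CF_t = 32.000000, DF = 0.872277, PV = 27.912879
  t = 6.0000: CF_t = 32.000000, DF = 0.861509, PV = 27.568275
  t = 6.5000: CF_t = 32.000000, DF = 0.850873, PV = 27.227926
  t = 7.0000: CF_t = 32.000000, DF = 0.840368, PV = 26.891779
  t = 7.5000: CF_t = 32.000000, DF = 0.829993, PV = 26.559782
  t = 8.0000: CF_t = 32.000000, DF = 0.819746, PV = 26.231883
  t = 8.5000: CF_t = 32.000000, DF = 0.809626, PV = 25.908033
  t = 9.0000: CF_t = 32.000000, DF = 0.799631, PV = 25.588180
  t = 9.5000: CF_t = 32.000000, DF = 0.789759, PV = 25.272277
  t = 10.0000: CF_t = 1032.000000, DF = 0.780009, PV = 804.968822
Price P = sum_t PV_t = 1343.186665
First compute Macaulay numerator sum_t t * PV_t:
  t * PV_t at t = 0.5000: 15.802469
  t * PV_t at t = 1.0000: 31.214754
  t * PV_t at t = 1.5000: 46.244080
  t * PV_t at t = 2.0000: 60.897554
  t * PV_t at t = 2.5000: 75.182165
  t * PV_t at t = 3.0000: 89.104788
  t * PV_t at t = 3.5000: 102.672184
  t * PV_t at t = 4.0000: 115.891001
  t * PV_t at t = 4.5000: 128.767779
  t * PV_t at t = 5.0000: 141.308948
  t * PV_t at t = 5.5000: 153.520833
  t * PV_t at t = 6.0000: 165.409651
  t * PV_t at t = 6.5000: 176.981520
  t * PV_t at t = 7.0000: 188.242452
  t * PV_t at t = 7.5000: 199.198362
  t * PV_t at t = 8.0000: 209.855065
  t * PV_t at t = 8.5000: 220.218278
  t * PV_t at t = 9.0000: 230.293624
  t * PV_t at t = 9.5000: 240.086631
  t * PV_t at t = 10.0000: 8049.688219
Macaulay duration D = 10640.580356 / 1343.186665 = 7.921892
Modified duration = D / (1 + y/m) = 7.921892 / (1 + 0.012500) = 7.824091


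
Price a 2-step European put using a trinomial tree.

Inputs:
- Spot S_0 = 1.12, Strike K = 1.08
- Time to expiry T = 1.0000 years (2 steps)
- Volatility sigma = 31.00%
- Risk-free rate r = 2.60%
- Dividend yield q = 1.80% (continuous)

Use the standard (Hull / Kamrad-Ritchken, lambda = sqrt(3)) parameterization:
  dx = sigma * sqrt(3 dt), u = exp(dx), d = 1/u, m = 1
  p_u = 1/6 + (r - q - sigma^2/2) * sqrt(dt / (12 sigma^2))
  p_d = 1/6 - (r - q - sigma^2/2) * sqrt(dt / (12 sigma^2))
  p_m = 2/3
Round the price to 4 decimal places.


Answer: Price = V(0,0) = 0.0989

Derivation:
dt = T/N = 0.500000; dx = sigma*sqrt(3*dt) = 0.379671
u = exp(dx) = 1.461803; d = 1/u = 0.684086
p_u = 0.140295, p_m = 0.666667, p_d = 0.193038
Discount per step: exp(-r*dt) = 0.987084
Stock lattice S(k, j) with j the centered position index:
  k=0: S(0,+0) = 1.1200
  k=1: S(1,-1) = 0.7662; S(1,+0) = 1.1200; S(1,+1) = 1.6372
  k=2: S(2,-2) = 0.5241; S(2,-1) = 0.7662; S(2,+0) = 1.1200; S(2,+1) = 1.6372; S(2,+2) = 2.3933
Terminal payoffs V(N, j) = max(K - S_T, 0):
  V(2,-2) = 0.555869; V(2,-1) = 0.313823; V(2,+0) = 0.000000; V(2,+1) = 0.000000; V(2,+2) = 0.000000
Backward induction: V(k, j) = exp(-r*dt) * [p_u * V(k+1, j+1) + p_m * V(k+1, j) + p_d * V(k+1, j-1)]
  V(1,-1) = exp(-r*dt) * [p_u*0.000000 + p_m*0.313823 + p_d*0.555869] = 0.312431
  V(1,+0) = exp(-r*dt) * [p_u*0.000000 + p_m*0.000000 + p_d*0.313823] = 0.059797
  V(1,+1) = exp(-r*dt) * [p_u*0.000000 + p_m*0.000000 + p_d*0.000000] = 0.000000
  V(0,+0) = exp(-r*dt) * [p_u*0.000000 + p_m*0.059797 + p_d*0.312431] = 0.098882


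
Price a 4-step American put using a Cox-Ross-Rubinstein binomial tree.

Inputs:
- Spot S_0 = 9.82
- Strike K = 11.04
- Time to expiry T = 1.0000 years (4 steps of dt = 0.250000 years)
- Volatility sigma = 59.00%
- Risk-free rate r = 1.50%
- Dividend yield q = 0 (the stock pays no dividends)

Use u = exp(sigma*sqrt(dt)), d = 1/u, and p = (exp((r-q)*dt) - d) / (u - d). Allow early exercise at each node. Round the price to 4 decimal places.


dt = T/N = 0.250000
u = exp(sigma*sqrt(dt)) = 1.343126; d = 1/u = 0.744532
p = (exp((r-q)*dt) - d) / (u - d) = 0.433057
Discount per step: exp(-r*dt) = 0.996257
Stock lattice S(k, i) with i counting down-moves:
  k=0: S(0,0) = 9.8200
  k=1: S(1,0) = 13.1895; S(1,1) = 7.3113
  k=2: S(2,0) = 17.7152; S(2,1) = 9.8200; S(2,2) = 5.4435
  k=3: S(3,0) = 23.7937; S(3,1) = 13.1895; S(3,2) = 7.3113; S(3,3) = 4.0529
  k=4: S(4,0) = 31.9580; S(4,1) = 17.7152; S(4,2) = 9.8200; S(4,3) = 5.4435; S(4,4) = 3.0175
Terminal payoffs V(N, i) = max(K - S_T, 0):
  V(4,0) = 0.000000; V(4,1) = 0.000000; V(4,2) = 1.220000; V(4,3) = 5.596506; V(4,4) = 8.022523
Backward induction: V(k, i) = exp(-r*dt) * [p * V(k+1, i) + (1-p) * V(k+1, i+1)]; then take max(V_cont, immediate exercise) for American.
  V(3,0) = exp(-r*dt) * [p*0.000000 + (1-p)*0.000000] = 0.000000; exercise = 0.000000; V(3,0) = max -> 0.000000
  V(3,1) = exp(-r*dt) * [p*0.000000 + (1-p)*1.220000] = 0.689082; exercise = 0.000000; V(3,1) = max -> 0.689082
  V(3,2) = exp(-r*dt) * [p*1.220000 + (1-p)*5.596506] = 3.687377; exercise = 3.728700; V(3,2) = max -> 3.728700
  V(3,3) = exp(-r*dt) * [p*5.596506 + (1-p)*8.022523] = 6.945824; exercise = 6.987147; V(3,3) = max -> 6.987147
  V(2,0) = exp(-r*dt) * [p*0.000000 + (1-p)*0.689082] = 0.389208; exercise = 0.000000; V(2,0) = max -> 0.389208
  V(2,1) = exp(-r*dt) * [p*0.689082 + (1-p)*3.728700] = 2.403344; exercise = 1.220000; V(2,1) = max -> 2.403344
  V(2,2) = exp(-r*dt) * [p*3.728700 + (1-p)*6.987147] = 5.555184; exercise = 5.596506; V(2,2) = max -> 5.596506
  V(1,0) = exp(-r*dt) * [p*0.389208 + (1-p)*2.403344] = 1.525378; exercise = 0.000000; V(1,0) = max -> 1.525378
  V(1,1) = exp(-r*dt) * [p*2.403344 + (1-p)*5.596506] = 4.197914; exercise = 3.728700; V(1,1) = max -> 4.197914
  V(0,0) = exp(-r*dt) * [p*1.525378 + (1-p)*4.197914] = 3.029174; exercise = 1.220000; V(0,0) = max -> 3.029174

Answer: Price = V(0,0) = 3.0292


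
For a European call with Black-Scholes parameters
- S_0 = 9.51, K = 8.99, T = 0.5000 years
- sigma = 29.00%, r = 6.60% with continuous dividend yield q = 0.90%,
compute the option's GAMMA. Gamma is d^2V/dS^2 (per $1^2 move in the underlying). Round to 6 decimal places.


d1 = 0.5157296869; d2 = 0.3106687204
phi(d1) = 0.3492640376; exp(-qT) = 0.9955101098; exp(-rT) = 0.9675385596
Gamma = exp(-qT) * phi(d1) / (S * sigma * sqrt(T)) = 0.9955101098 * 0.3492640376 / (9.5100 * 0.2900 * 0.7071067812) = 0.178294

Answer: Gamma = 0.178294


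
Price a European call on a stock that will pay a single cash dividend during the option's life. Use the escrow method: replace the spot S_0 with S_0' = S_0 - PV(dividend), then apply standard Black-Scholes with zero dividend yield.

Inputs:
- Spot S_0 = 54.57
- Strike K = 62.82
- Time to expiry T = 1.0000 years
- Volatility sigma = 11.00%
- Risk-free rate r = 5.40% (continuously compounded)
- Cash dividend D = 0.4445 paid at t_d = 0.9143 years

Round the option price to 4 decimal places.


PV(D) = D * exp(-r * t_d) = 0.4445 * 0.95182679 = 0.42308701
S_0' = S_0 - PV(D) = 54.5700 - 0.42308701 = 54.14691299
d1 = (ln(S_0'/K) + (r + sigma^2/2)*T) / (sigma*sqrt(T)) = -0.80475028
d2 = d1 - sigma*sqrt(T) = -0.91475028
exp(-rT) = 0.94743211
N(d1) = 0.21048190; N(d2) = 0.18016137
C = S_0' * N(d1) - K * exp(-rT) * N(d2) = 54.14691299 * 0.21048190 - 62.8200 * 0.94743211 * 0.18016137 = 0.6742

Answer: Price = 0.6742


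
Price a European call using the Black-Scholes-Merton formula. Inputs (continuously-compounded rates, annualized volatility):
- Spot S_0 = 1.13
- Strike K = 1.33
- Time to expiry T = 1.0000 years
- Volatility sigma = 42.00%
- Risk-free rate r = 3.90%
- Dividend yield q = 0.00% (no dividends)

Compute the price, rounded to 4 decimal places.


d1 = (ln(S/K) + (r - q + 0.5*sigma^2) * T) / (sigma * sqrt(T)) = -0.08514598
d2 = d1 - sigma * sqrt(T) = -0.50514598
exp(-rT) = 0.96175071; exp(-qT) = 1.00000000
C = S_0 * exp(-qT) * N(d1) - K * exp(-rT) * N(d2)
N(d1) = 0.46607267; N(d2) = 0.30672816
C = 1.1300 * 1.00000000 * 0.46607267 - 1.3300 * 0.96175071 * 0.30672816 = 0.1343

Answer: Price = 0.1343


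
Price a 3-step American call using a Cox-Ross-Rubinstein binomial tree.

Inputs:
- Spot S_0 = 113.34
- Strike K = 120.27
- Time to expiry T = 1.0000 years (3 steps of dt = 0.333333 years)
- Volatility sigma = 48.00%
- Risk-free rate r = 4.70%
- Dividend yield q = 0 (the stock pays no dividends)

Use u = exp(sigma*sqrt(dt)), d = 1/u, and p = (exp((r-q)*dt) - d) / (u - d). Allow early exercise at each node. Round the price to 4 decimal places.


dt = T/N = 0.333333
u = exp(sigma*sqrt(dt)) = 1.319335; d = 1/u = 0.757957
p = (exp((r-q)*dt) - d) / (u - d) = 0.459285
Discount per step: exp(-r*dt) = 0.984455
Stock lattice S(k, i) with i counting down-moves:
  k=0: S(0,0) = 113.3400
  k=1: S(1,0) = 149.5335; S(1,1) = 85.9069
  k=2: S(2,0) = 197.2848; S(2,1) = 113.3400; S(2,2) = 65.1138
  k=3: S(3,0) = 260.2848; S(3,1) = 149.5335; S(3,2) = 85.9069; S(3,3) = 49.3535
Terminal payoffs V(N, i) = max(S_T - K, 0):
  V(3,0) = 140.014832; V(3,1) = 29.263475; V(3,2) = 0.000000; V(3,3) = 0.000000
Backward induction: V(k, i) = exp(-r*dt) * [p * V(k+1, i) + (1-p) * V(k+1, i+1)]; then take max(V_cont, immediate exercise) for American.
  V(2,0) = exp(-r*dt) * [p*140.014832 + (1-p)*29.263475] = 78.884355; exercise = 77.014808; V(2,0) = max -> 78.884355
  V(2,1) = exp(-r*dt) * [p*29.263475 + (1-p)*0.000000] = 13.231359; exercise = 0.000000; V(2,1) = max -> 13.231359
  V(2,2) = exp(-r*dt) * [p*0.000000 + (1-p)*0.000000] = 0.000000; exercise = 0.000000; V(2,2) = max -> 0.000000
  V(1,0) = exp(-r*dt) * [p*78.884355 + (1-p)*13.231359] = 42.710414; exercise = 29.263475; V(1,0) = max -> 42.710414
  V(1,1) = exp(-r*dt) * [p*13.231359 + (1-p)*0.000000] = 5.982504; exercise = 0.000000; V(1,1) = max -> 5.982504
  V(0,0) = exp(-r*dt) * [p*42.710414 + (1-p)*5.982504] = 22.495881; exercise = 0.000000; V(0,0) = max -> 22.495881

Answer: Price = V(0,0) = 22.4959


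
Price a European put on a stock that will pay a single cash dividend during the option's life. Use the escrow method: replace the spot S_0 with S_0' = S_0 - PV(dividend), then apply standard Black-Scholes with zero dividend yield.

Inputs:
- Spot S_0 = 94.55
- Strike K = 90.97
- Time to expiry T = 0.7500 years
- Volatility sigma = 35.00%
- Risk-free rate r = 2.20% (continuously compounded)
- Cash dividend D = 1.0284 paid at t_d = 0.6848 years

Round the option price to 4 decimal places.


Answer: Price = 9.1123

Derivation:
PV(D) = D * exp(-r * t_d) = 1.0284 * 0.98504732 = 1.01302266
S_0' = S_0 - PV(D) = 94.5500 - 1.01302266 = 93.53697734
d1 = (ln(S_0'/K) + (r + sigma^2/2)*T) / (sigma*sqrt(T)) = 0.29779580
d2 = d1 - sigma*sqrt(T) = -0.00531309
exp(-rT) = 0.98363538
N(-d1) = 0.38292951; N(-d2) = 0.50211961
P = K * exp(-rT) * N(-d2) - S_0' * N(-d1) = 90.9700 * 0.98363538 * 0.50211961 - 93.53697734 * 0.38292951 = 9.1123


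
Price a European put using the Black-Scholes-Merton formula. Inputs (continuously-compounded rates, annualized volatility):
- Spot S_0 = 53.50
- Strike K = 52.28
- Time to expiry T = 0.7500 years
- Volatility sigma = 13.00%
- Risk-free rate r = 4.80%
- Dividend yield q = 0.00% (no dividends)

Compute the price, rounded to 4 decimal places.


d1 = (ln(S/K) + (r - q + 0.5*sigma^2) * T) / (sigma * sqrt(T)) = 0.58094996
d2 = d1 - sigma * sqrt(T) = 0.46836666
exp(-rT) = 0.96464029; exp(-qT) = 1.00000000
P = K * exp(-rT) * N(-d2) - S_0 * exp(-qT) * N(-d1)
N(-d1) = 0.28063709; N(-d2) = 0.31976120
P = 52.2800 * 0.96464029 * 0.31976120 - 53.5000 * 1.00000000 * 0.28063709 = 1.1119

Answer: Price = 1.1119


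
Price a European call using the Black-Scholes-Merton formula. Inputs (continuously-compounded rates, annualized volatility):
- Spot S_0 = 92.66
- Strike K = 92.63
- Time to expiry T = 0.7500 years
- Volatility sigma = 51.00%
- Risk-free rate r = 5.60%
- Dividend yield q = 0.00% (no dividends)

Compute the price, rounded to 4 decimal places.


Answer: Price = 17.8511

Derivation:
d1 = (ln(S/K) + (r - q + 0.5*sigma^2) * T) / (sigma * sqrt(T)) = 0.31666262
d2 = d1 - sigma * sqrt(T) = -0.12501033
exp(-rT) = 0.95886978; exp(-qT) = 1.00000000
C = S_0 * exp(-qT) * N(d1) - K * exp(-rT) * N(d2)
N(d1) = 0.62425019; N(d2) = 0.45025769
C = 92.6600 * 1.00000000 * 0.62425019 - 92.6300 * 0.95886978 * 0.45025769 = 17.8511


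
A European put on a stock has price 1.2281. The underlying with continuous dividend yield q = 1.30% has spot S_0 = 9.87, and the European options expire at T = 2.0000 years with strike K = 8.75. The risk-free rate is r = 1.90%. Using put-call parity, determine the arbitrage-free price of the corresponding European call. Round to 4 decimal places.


Put-call parity: C - P = S_0 * exp(-qT) - K * exp(-rT).
S_0 * exp(-qT) = 9.8700 * 0.97433509 = 9.61668733
K * exp(-rT) = 8.7500 * 0.96271294 = 8.42373823
C = P + S*exp(-qT) - K*exp(-rT)
C = 1.2281 + 9.61668733 - 8.42373823 = 2.4210

Answer: Call price = 2.4210


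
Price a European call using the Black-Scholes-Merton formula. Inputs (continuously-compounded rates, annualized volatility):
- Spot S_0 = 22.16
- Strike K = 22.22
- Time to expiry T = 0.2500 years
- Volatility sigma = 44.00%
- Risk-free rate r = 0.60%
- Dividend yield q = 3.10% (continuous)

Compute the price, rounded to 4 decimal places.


Answer: Price = 1.8374

Derivation:
d1 = (ln(S/K) + (r - q + 0.5*sigma^2) * T) / (sigma * sqrt(T)) = 0.06930035
d2 = d1 - sigma * sqrt(T) = -0.15069965
exp(-rT) = 0.99850112; exp(-qT) = 0.99227995
C = S_0 * exp(-qT) * N(d1) - K * exp(-rT) * N(d2)
N(d1) = 0.52762473; N(d2) = 0.44010633
C = 22.1600 * 0.99227995 * 0.52762473 - 22.2200 * 0.99850112 * 0.44010633 = 1.8374


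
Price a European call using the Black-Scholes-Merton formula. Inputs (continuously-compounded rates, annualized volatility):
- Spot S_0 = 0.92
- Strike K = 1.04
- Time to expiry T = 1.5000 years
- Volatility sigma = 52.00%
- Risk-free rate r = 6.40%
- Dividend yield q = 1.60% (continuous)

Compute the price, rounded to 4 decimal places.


Answer: Price = 0.2076

Derivation:
d1 = (ln(S/K) + (r - q + 0.5*sigma^2) * T) / (sigma * sqrt(T)) = 0.23897862
d2 = d1 - sigma * sqrt(T) = -0.39788871
exp(-rT) = 0.90846402; exp(-qT) = 0.97628571
C = S_0 * exp(-qT) * N(d1) - K * exp(-rT) * N(d2)
N(d1) = 0.59443892; N(d2) = 0.34535611
C = 0.9200 * 0.97628571 * 0.59443892 - 1.0400 * 0.90846402 * 0.34535611 = 0.2076


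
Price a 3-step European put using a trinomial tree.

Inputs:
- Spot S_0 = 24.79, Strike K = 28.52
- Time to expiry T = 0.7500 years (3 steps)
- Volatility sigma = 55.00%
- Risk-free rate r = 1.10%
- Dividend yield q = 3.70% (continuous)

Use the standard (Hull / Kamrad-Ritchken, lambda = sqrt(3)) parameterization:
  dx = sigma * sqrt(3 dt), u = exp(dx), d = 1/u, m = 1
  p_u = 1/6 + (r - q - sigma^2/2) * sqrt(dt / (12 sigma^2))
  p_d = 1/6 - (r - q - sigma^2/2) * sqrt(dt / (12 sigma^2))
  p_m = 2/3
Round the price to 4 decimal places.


dt = T/N = 0.250000; dx = sigma*sqrt(3*dt) = 0.476314
u = exp(dx) = 1.610128; d = 1/u = 0.621068
p_u = 0.120151, p_m = 0.666667, p_d = 0.213183
Discount per step: exp(-r*dt) = 0.997254
Stock lattice S(k, j) with j the centered position index:
  k=0: S(0,+0) = 24.7900
  k=1: S(1,-1) = 15.3963; S(1,+0) = 24.7900; S(1,+1) = 39.9151
  k=2: S(2,-2) = 9.5621; S(2,-1) = 15.3963; S(2,+0) = 24.7900; S(2,+1) = 39.9151; S(2,+2) = 64.2684
  k=3: S(3,-3) = 5.9387; S(3,-2) = 9.5621; S(3,-1) = 15.3963; S(3,+0) = 24.7900; S(3,+1) = 39.9151; S(3,+2) = 64.2684; S(3,+3) = 103.4804
Terminal payoffs V(N, j) = max(K - S_T, 0):
  V(3,-3) = 22.581251; V(3,-2) = 18.957852; V(3,-1) = 13.123713; V(3,+0) = 3.730000; V(3,+1) = 0.000000; V(3,+2) = 0.000000; V(3,+3) = 0.000000
Backward induction: V(k, j) = exp(-r*dt) * [p_u * V(k+1, j+1) + p_m * V(k+1, j) + p_d * V(k+1, j-1)]
  V(2,-2) = exp(-r*dt) * [p_u*13.123713 + p_m*18.957852 + p_d*22.581251] = 18.977064
  V(2,-1) = exp(-r*dt) * [p_u*3.730000 + p_m*13.123713 + p_d*18.957852] = 13.202434
  V(2,+0) = exp(-r*dt) * [p_u*0.000000 + p_m*3.730000 + p_d*13.123713] = 5.269903
  V(2,+1) = exp(-r*dt) * [p_u*0.000000 + p_m*0.000000 + p_d*3.730000] = 0.792988
  V(2,+2) = exp(-r*dt) * [p_u*0.000000 + p_m*0.000000 + p_d*0.000000] = 0.000000
  V(1,-1) = exp(-r*dt) * [p_u*5.269903 + p_m*13.202434 + p_d*18.977064] = 13.443367
  V(1,+0) = exp(-r*dt) * [p_u*0.792988 + p_m*5.269903 + p_d*13.202434] = 6.405439
  V(1,+1) = exp(-r*dt) * [p_u*0.000000 + p_m*0.792988 + p_d*5.269903] = 1.647574
  V(0,+0) = exp(-r*dt) * [p_u*1.647574 + p_m*6.405439 + p_d*13.443367] = 7.314002

Answer: Price = V(0,0) = 7.3140


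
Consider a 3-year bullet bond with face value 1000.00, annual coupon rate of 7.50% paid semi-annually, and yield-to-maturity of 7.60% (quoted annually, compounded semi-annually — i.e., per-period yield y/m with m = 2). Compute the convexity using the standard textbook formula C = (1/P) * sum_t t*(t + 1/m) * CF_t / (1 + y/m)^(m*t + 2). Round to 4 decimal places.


Coupon per period c = face * coupon_rate / m = 37.500000
Periods per year m = 2; per-period yield y/m = 0.038000
Number of cashflows N = 6
Cashflows (t years, CF_t, discount factor 1/(1+y/m)^(m*t), PV):
  t = 0.5000: CF_t = 37.500000, DF = 0.963391, PV = 36.127168
  t = 1.0000: CF_t = 37.500000, DF = 0.928122, PV = 34.804593
  t = 1.5000: CF_t = 37.500000, DF = 0.894145, PV = 33.530437
  t = 2.0000: CF_t = 37.500000, DF = 0.861411, PV = 32.302925
  t = 2.5000: CF_t = 37.500000, DF = 0.829876, PV = 31.120352
  t = 3.0000: CF_t = 1037.500000, DF = 0.799495, PV = 829.476305
Price P = sum_t PV_t = 997.361779
Convexity numerator sum_t t*(t + 1/m) * CF_t / (1+y/m)^(m*t + 2):
  t = 0.5000: term = 16.765218
  t = 1.0000: term = 48.454388
  t = 1.5000: term = 93.361056
  t = 2.0000: term = 149.905356
  t = 2.5000: term = 216.626237
  t = 3.0000: term = 8083.483876
Convexity = (1/P) * sum = 8608.596132 / 997.361779 = 8.631368

Answer: Convexity = 8.6314


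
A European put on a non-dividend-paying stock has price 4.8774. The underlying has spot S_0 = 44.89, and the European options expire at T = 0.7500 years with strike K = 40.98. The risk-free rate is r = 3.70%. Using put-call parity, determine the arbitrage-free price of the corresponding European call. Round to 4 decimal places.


Put-call parity: C - P = S_0 * exp(-qT) - K * exp(-rT).
S_0 * exp(-qT) = 44.8900 * 1.00000000 = 44.89000000
K * exp(-rT) = 40.9800 * 0.97263149 = 39.85843864
C = P + S*exp(-qT) - K*exp(-rT)
C = 4.8774 + 44.89000000 - 39.85843864 = 9.9090

Answer: Call price = 9.9090


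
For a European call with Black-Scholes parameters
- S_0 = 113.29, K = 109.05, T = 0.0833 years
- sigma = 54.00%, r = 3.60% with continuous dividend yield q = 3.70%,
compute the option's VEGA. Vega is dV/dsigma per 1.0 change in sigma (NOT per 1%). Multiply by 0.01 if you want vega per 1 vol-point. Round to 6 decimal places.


Answer: Vega = 12.346722

Derivation:
d1 = 0.3221376794; d2 = 0.1662842868
phi(d1) = 0.3787704707; exp(-qT) = 0.9969226448; exp(-rT) = 0.9970056919
Vega = S * exp(-qT) * phi(d1) * sqrt(T) = 113.2900 * 0.9969226448 * 0.3787704707 * 0.2886173938 = 12.346722


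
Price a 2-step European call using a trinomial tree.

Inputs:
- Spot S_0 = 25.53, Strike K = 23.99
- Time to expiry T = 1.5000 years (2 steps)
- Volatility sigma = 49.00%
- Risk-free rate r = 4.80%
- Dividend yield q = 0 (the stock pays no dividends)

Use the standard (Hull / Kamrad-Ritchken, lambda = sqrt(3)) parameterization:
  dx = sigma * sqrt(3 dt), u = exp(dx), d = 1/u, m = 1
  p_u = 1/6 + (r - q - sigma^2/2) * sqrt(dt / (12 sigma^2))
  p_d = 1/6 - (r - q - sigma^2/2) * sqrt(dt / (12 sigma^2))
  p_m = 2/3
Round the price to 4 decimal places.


dt = T/N = 0.750000; dx = sigma*sqrt(3*dt) = 0.735000
u = exp(dx) = 2.085482; d = 1/u = 0.479505
p_u = 0.129906, p_m = 0.666667, p_d = 0.203427
Discount per step: exp(-r*dt) = 0.964640
Stock lattice S(k, j) with j the centered position index:
  k=0: S(0,+0) = 25.5300
  k=1: S(1,-1) = 12.2418; S(1,+0) = 25.5300; S(1,+1) = 53.2424
  k=2: S(2,-2) = 5.8700; S(2,-1) = 12.2418; S(2,+0) = 25.5300; S(2,+1) = 53.2424; S(2,+2) = 111.0360
Terminal payoffs V(N, j) = max(S_T - K, 0):
  V(2,-2) = 0.000000; V(2,-1) = 0.000000; V(2,+0) = 1.540000; V(2,+1) = 29.252355; V(2,+2) = 87.045973
Backward induction: V(k, j) = exp(-r*dt) * [p_u * V(k+1, j+1) + p_m * V(k+1, j) + p_d * V(k+1, j-1)]
  V(1,-1) = exp(-r*dt) * [p_u*1.540000 + p_m*0.000000 + p_d*0.000000] = 0.192982
  V(1,+0) = exp(-r*dt) * [p_u*29.252355 + p_m*1.540000 + p_d*0.000000] = 4.656065
  V(1,+1) = exp(-r*dt) * [p_u*87.045973 + p_m*29.252355 + p_d*1.540000] = 30.022193
  V(0,+0) = exp(-r*dt) * [p_u*30.022193 + p_m*4.656065 + p_d*0.192982] = 6.794326

Answer: Price = V(0,0) = 6.7943


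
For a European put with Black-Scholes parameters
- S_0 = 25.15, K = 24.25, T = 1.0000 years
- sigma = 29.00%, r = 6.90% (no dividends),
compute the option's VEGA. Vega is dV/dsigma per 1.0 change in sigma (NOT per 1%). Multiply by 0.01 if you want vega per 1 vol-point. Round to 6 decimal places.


Answer: Vega = 8.816167

Derivation:
d1 = 0.5085906178; d2 = 0.2185906178
phi(d1) = 0.3505434055; exp(-qT) = 1.0000000000; exp(-rT) = 0.9333266801
Vega = S * exp(-qT) * phi(d1) * sqrt(T) = 25.1500 * 1.0000000000 * 0.3505434055 * 1.0000000000 = 8.816167


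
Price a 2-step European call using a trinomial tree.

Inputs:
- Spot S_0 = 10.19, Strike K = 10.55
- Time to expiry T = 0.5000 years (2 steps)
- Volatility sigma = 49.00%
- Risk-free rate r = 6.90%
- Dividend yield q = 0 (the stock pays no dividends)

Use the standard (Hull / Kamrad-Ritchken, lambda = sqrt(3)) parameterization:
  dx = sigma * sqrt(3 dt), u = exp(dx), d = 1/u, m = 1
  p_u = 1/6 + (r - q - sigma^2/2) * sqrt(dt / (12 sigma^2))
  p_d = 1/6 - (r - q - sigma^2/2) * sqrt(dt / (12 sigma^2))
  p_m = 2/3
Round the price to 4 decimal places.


dt = T/N = 0.250000; dx = sigma*sqrt(3*dt) = 0.424352
u = exp(dx) = 1.528600; d = 1/u = 0.654193
p_u = 0.151629, p_m = 0.666667, p_d = 0.181704
Discount per step: exp(-r*dt) = 0.982898
Stock lattice S(k, j) with j the centered position index:
  k=0: S(0,+0) = 10.1900
  k=1: S(1,-1) = 6.6662; S(1,+0) = 10.1900; S(1,+1) = 15.5764
  k=2: S(2,-2) = 4.3610; S(2,-1) = 6.6662; S(2,+0) = 10.1900; S(2,+1) = 15.5764; S(2,+2) = 23.8101
Terminal payoffs V(N, j) = max(S_T - K, 0):
  V(2,-2) = 0.000000; V(2,-1) = 0.000000; V(2,+0) = 0.000000; V(2,+1) = 5.026437; V(2,+2) = 13.260145
Backward induction: V(k, j) = exp(-r*dt) * [p_u * V(k+1, j+1) + p_m * V(k+1, j) + p_d * V(k+1, j-1)]
  V(1,-1) = exp(-r*dt) * [p_u*0.000000 + p_m*0.000000 + p_d*0.000000] = 0.000000
  V(1,+0) = exp(-r*dt) * [p_u*5.026437 + p_m*0.000000 + p_d*0.000000] = 0.749119
  V(1,+1) = exp(-r*dt) * [p_u*13.260145 + p_m*5.026437 + p_d*0.000000] = 5.269887
  V(0,+0) = exp(-r*dt) * [p_u*5.269887 + p_m*0.749119 + p_d*0.000000] = 1.276274

Answer: Price = V(0,0) = 1.2763


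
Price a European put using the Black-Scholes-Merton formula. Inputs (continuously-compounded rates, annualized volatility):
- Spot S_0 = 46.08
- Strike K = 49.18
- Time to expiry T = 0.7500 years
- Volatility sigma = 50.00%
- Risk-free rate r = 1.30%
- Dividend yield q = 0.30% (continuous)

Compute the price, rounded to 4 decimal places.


d1 = (ln(S/K) + (r - q + 0.5*sigma^2) * T) / (sigma * sqrt(T)) = 0.08346633
d2 = d1 - sigma * sqrt(T) = -0.34954638
exp(-rT) = 0.99029738; exp(-qT) = 0.99775253
P = K * exp(-rT) * N(-d2) - S_0 * exp(-qT) * N(-d1)
N(-d1) = 0.46674038; N(-d2) = 0.63666042
P = 49.1800 * 0.99029738 * 0.63666042 - 46.0800 * 0.99775253 * 0.46674038 = 9.5481

Answer: Price = 9.5481


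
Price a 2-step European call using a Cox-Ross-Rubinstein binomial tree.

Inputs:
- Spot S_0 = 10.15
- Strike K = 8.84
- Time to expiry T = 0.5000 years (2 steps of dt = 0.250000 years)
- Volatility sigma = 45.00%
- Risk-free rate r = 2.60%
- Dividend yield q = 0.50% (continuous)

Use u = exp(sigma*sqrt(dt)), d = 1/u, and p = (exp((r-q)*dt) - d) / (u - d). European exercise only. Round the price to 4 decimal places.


dt = T/N = 0.250000
u = exp(sigma*sqrt(dt)) = 1.252323; d = 1/u = 0.798516
p = (exp((r-q)*dt) - d) / (u - d) = 0.455585
Discount per step: exp(-r*dt) = 0.993521
Stock lattice S(k, i) with i counting down-moves:
  k=0: S(0,0) = 10.1500
  k=1: S(1,0) = 12.7111; S(1,1) = 8.1049
  k=2: S(2,0) = 15.9184; S(2,1) = 10.1500; S(2,2) = 6.4719
Terminal payoffs V(N, i) = max(S_T - K, 0):
  V(2,0) = 7.078369; V(2,1) = 1.310000; V(2,2) = 0.000000
Backward induction: V(k, i) = exp(-r*dt) * [p * V(k+1, i) + (1-p) * V(k+1, i+1)].
  V(1,0) = exp(-r*dt) * [p*7.078369 + (1-p)*1.310000] = 3.912470
  V(1,1) = exp(-r*dt) * [p*1.310000 + (1-p)*0.000000] = 0.592950
  V(0,0) = exp(-r*dt) * [p*3.912470 + (1-p)*0.592950] = 2.091635

Answer: Price = V(0,0) = 2.0916


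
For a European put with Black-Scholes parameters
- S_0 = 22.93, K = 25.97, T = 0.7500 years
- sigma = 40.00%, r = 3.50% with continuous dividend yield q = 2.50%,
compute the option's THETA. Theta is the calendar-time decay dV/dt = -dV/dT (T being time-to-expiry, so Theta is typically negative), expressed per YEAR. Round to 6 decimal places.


d1 = -0.1645330742; d2 = -0.5109432357
phi(d1) = 0.3935787518; exp(-qT) = 0.9814246877; exp(-rT) = 0.9740915363
Theta = -S*exp(-qT)*phi(d1)*sigma/(2*sqrt(T)) + r*K*exp(-rT)*N(-d2) - q*S*exp(-qT)*N(-d1)
N(-d1) = 0.5653442440; N(-d2) = 0.6953045974; sqrt(T) = 0.8660254038
Term 1 = -22.9300 * 0.9814246877 * 0.3935787518 * 0.4000 / (2 * 0.8660254038) = -2.0454649460
Term 2 = 0.0350 * 25.9700 * 0.9740915363 * 0.6953045974 = 0.6156230395
Term 3 = -0.0250 * 22.9300 * 0.9814246877 * 0.5653442440 = -0.3180636340
Theta = -2.0454649460 + (0.6156230395) + (-0.3180636340) = -1.747906

Answer: Theta = -1.747906


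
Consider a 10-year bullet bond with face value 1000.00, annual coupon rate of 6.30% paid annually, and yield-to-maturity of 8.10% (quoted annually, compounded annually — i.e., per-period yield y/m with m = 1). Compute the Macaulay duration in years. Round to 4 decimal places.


Answer: Macaulay duration = 7.5431 years

Derivation:
Coupon per period c = face * coupon_rate / m = 63.000000
Periods per year m = 1; per-period yield y/m = 0.081000
Number of cashflows N = 10
Cashflows (t years, CF_t, discount factor 1/(1+y/m)^(m*t), PV):
  t = 1.0000: CF_t = 63.000000, DF = 0.925069, PV = 58.279371
  t = 2.0000: CF_t = 63.000000, DF = 0.855753, PV = 53.912462
  t = 3.0000: CF_t = 63.000000, DF = 0.791631, PV = 49.872767
  t = 4.0000: CF_t = 63.000000, DF = 0.732314, PV = 46.135770
  t = 5.0000: CF_t = 63.000000, DF = 0.677441, PV = 42.678788
  t = 6.0000: CF_t = 63.000000, DF = 0.626680, PV = 39.480840
  t = 7.0000: CF_t = 63.000000, DF = 0.579722, PV = 36.522516
  t = 8.0000: CF_t = 63.000000, DF = 0.536284, PV = 33.785862
  t = 9.0000: CF_t = 63.000000, DF = 0.496099, PV = 31.254266
  t = 10.0000: CF_t = 1063.000000, DF = 0.458926, PV = 487.838785
Price P = sum_t PV_t = 879.761427
Macaulay numerator sum_t t * PV_t:
  t * PV_t at t = 1.0000: 58.279371
  t * PV_t at t = 2.0000: 107.824923
  t * PV_t at t = 3.0000: 149.618302
  t * PV_t at t = 4.0000: 184.543080
  t * PV_t at t = 5.0000: 213.393941
  t * PV_t at t = 6.0000: 236.885041
  t * PV_t at t = 7.0000: 255.657614
  t * PV_t at t = 8.0000: 270.286892
  t * PV_t at t = 9.0000: 281.288394
  t * PV_t at t = 10.0000: 4878.387846
Macaulay duration D = (sum_t t * PV_t) / P = 6636.165404 / 879.761427 = 7.543142


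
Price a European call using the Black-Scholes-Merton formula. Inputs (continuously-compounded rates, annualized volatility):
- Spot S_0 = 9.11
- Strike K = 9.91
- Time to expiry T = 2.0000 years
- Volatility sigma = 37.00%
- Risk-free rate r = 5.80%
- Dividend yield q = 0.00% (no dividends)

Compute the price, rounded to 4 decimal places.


d1 = (ln(S/K) + (r - q + 0.5*sigma^2) * T) / (sigma * sqrt(T)) = 0.32245667
d2 = d1 - sigma * sqrt(T) = -0.20080234
exp(-rT) = 0.89047522; exp(-qT) = 1.00000000
C = S_0 * exp(-qT) * N(d1) - K * exp(-rT) * N(d2)
N(d1) = 0.62644662; N(d2) = 0.42042657
C = 9.1100 * 1.00000000 * 0.62644662 - 9.9100 * 0.89047522 * 0.42042657 = 1.9968

Answer: Price = 1.9968


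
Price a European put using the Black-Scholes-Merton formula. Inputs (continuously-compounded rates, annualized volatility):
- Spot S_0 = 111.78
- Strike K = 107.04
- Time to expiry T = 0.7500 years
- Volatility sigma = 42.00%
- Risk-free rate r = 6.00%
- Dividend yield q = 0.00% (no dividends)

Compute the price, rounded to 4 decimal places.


d1 = (ln(S/K) + (r - q + 0.5*sigma^2) * T) / (sigma * sqrt(T)) = 0.42471001
d2 = d1 - sigma * sqrt(T) = 0.06097934
exp(-rT) = 0.95599748; exp(-qT) = 1.00000000
P = K * exp(-rT) * N(-d2) - S_0 * exp(-qT) * N(-d1)
N(-d1) = 0.33552404; N(-d2) = 0.47568783
P = 107.0400 * 0.95599748 * 0.47568783 - 111.7800 * 1.00000000 * 0.33552404 = 11.1722

Answer: Price = 11.1722


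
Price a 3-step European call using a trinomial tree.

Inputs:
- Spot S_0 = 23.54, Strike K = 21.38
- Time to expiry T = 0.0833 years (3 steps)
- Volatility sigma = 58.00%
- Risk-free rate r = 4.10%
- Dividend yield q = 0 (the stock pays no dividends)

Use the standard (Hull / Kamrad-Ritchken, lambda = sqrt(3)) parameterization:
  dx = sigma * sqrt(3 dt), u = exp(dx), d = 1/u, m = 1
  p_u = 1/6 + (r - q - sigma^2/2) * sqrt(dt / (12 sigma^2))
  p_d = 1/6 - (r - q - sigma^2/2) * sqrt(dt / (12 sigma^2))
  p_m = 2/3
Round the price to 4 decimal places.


Answer: Price = V(0,0) = 2.9234

Derivation:
dt = T/N = 0.027767; dx = sigma*sqrt(3*dt) = 0.167398
u = exp(dx) = 1.182225; d = 1/u = 0.845863
p_u = 0.156117, p_m = 0.666667, p_d = 0.177216
Discount per step: exp(-r*dt) = 0.998862
Stock lattice S(k, j) with j the centered position index:
  k=0: S(0,+0) = 23.5400
  k=1: S(1,-1) = 19.9116; S(1,+0) = 23.5400; S(1,+1) = 27.8296
  k=2: S(2,-2) = 16.8425; S(2,-1) = 19.9116; S(2,+0) = 23.5400; S(2,+1) = 27.8296; S(2,+2) = 32.9008
  k=3: S(3,-3) = 14.2464; S(3,-2) = 16.8425; S(3,-1) = 19.9116; S(3,+0) = 23.5400; S(3,+1) = 27.8296; S(3,+2) = 32.9008; S(3,+3) = 38.8962
Terminal payoffs V(N, j) = max(S_T - K, 0):
  V(3,-3) = 0.000000; V(3,-2) = 0.000000; V(3,-1) = 0.000000; V(3,+0) = 2.160000; V(3,+1) = 6.449572; V(3,+2) = 11.520810; V(3,+3) = 17.516154
Backward induction: V(k, j) = exp(-r*dt) * [p_u * V(k+1, j+1) + p_m * V(k+1, j) + p_d * V(k+1, j-1)]
  V(2,-2) = exp(-r*dt) * [p_u*0.000000 + p_m*0.000000 + p_d*0.000000] = 0.000000
  V(2,-1) = exp(-r*dt) * [p_u*2.160000 + p_m*0.000000 + p_d*0.000000] = 0.336829
  V(2,+0) = exp(-r*dt) * [p_u*6.449572 + p_m*2.160000 + p_d*0.000000] = 2.444105
  V(2,+1) = exp(-r*dt) * [p_u*11.520810 + p_m*6.449572 + p_d*2.160000] = 6.473724
  V(2,+2) = exp(-r*dt) * [p_u*17.516154 + p_m*11.520810 + p_d*6.449572] = 11.544930
  V(1,-1) = exp(-r*dt) * [p_u*2.444105 + p_m*0.336829 + p_d*0.000000] = 0.605430
  V(1,+0) = exp(-r*dt) * [p_u*6.473724 + p_m*2.444105 + p_d*0.336829] = 2.696683
  V(1,+1) = exp(-r*dt) * [p_u*11.544930 + p_m*6.473724 + p_d*2.444105] = 6.543859
  V(0,+0) = exp(-r*dt) * [p_u*6.543859 + p_m*2.696683 + p_d*0.605430] = 2.923360


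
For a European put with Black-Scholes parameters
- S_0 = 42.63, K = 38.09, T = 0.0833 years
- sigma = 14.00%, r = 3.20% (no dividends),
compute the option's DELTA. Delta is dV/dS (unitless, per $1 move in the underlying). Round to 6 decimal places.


Answer: Delta = -0.002033

Derivation:
d1 = 2.8730173773; d2 = 2.8326109422
phi(d1) = 0.0064346813; exp(-qT) = 1.0000000000; exp(-rT) = 0.9973379496
N(-d1) = 0.0020328588
Delta = -exp(-qT) * N(-d1) = -1.0000000000 * 0.0020328588 = -0.002033


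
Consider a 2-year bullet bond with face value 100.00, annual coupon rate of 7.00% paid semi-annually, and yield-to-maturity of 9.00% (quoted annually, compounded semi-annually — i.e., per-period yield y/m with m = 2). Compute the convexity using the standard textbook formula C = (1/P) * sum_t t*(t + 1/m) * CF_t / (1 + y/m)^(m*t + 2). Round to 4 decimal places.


Coupon per period c = face * coupon_rate / m = 3.500000
Periods per year m = 2; per-period yield y/m = 0.045000
Number of cashflows N = 4
Cashflows (t years, CF_t, discount factor 1/(1+y/m)^(m*t), PV):
  t = 0.5000: CF_t = 3.500000, DF = 0.956938, PV = 3.349282
  t = 1.0000: CF_t = 3.500000, DF = 0.915730, PV = 3.205055
  t = 1.5000: CF_t = 3.500000, DF = 0.876297, PV = 3.067038
  t = 2.0000: CF_t = 103.500000, DF = 0.838561, PV = 86.791099
Price P = sum_t PV_t = 96.412474
Convexity numerator sum_t t*(t + 1/m) * CF_t / (1+y/m)^(m*t + 2):
  t = 0.5000: term = 1.533519
  t = 1.0000: term = 4.402447
  t = 1.5000: term = 8.425736
  t = 2.0000: term = 397.386045
Convexity = (1/P) * sum = 411.747747 / 96.412474 = 4.270690

Answer: Convexity = 4.2707


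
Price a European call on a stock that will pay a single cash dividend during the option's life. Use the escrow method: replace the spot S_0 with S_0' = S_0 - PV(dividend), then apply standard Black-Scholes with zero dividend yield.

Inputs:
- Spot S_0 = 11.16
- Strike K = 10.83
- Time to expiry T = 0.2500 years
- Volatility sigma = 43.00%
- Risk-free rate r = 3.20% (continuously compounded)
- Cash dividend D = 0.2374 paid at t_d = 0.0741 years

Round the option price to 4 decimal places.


PV(D) = D * exp(-r * t_d) = 0.2374 * 0.99763161 = 0.23683774
S_0' = S_0 - PV(D) = 11.1600 - 0.23683774 = 10.92316226
d1 = (ln(S_0'/K) + (r + sigma^2/2)*T) / (sigma*sqrt(T)) = 0.18454861
d2 = d1 - sigma*sqrt(T) = -0.03045139
exp(-rT) = 0.99203191
N(d1) = 0.57320845; N(d2) = 0.48785353
C = S_0' * N(d1) - K * exp(-rT) * N(d2) = 10.92316226 * 0.57320845 - 10.8300 * 0.99203191 * 0.48785353 = 1.0199

Answer: Price = 1.0199


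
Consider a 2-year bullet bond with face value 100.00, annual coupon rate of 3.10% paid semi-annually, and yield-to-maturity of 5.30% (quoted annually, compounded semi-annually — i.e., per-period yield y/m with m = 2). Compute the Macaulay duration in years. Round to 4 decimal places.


Answer: Macaulay duration = 1.9536 years

Derivation:
Coupon per period c = face * coupon_rate / m = 1.550000
Periods per year m = 2; per-period yield y/m = 0.026500
Number of cashflows N = 4
Cashflows (t years, CF_t, discount factor 1/(1+y/m)^(m*t), PV):
  t = 0.5000: CF_t = 1.550000, DF = 0.974184, PV = 1.509985
  t = 1.0000: CF_t = 1.550000, DF = 0.949035, PV = 1.471004
  t = 1.5000: CF_t = 1.550000, DF = 0.924535, PV = 1.433029
  t = 2.0000: CF_t = 101.550000, DF = 0.900667, PV = 91.462720
Price P = sum_t PV_t = 95.876738
Macaulay numerator sum_t t * PV_t:
  t * PV_t at t = 0.5000: 0.754993
  t * PV_t at t = 1.0000: 1.471004
  t * PV_t at t = 1.5000: 2.149543
  t * PV_t at t = 2.0000: 182.925440
Macaulay duration D = (sum_t t * PV_t) / P = 187.300979 / 95.876738 = 1.953560


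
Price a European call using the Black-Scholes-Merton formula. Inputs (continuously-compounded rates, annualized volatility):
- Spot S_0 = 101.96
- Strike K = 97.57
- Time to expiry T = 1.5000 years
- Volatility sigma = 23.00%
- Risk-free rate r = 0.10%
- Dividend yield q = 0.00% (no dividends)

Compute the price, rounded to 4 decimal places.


Answer: Price = 13.5788

Derivation:
d1 = (ln(S/K) + (r - q + 0.5*sigma^2) * T) / (sigma * sqrt(T)) = 0.30240730
d2 = d1 - sigma * sqrt(T) = 0.02071598
exp(-rT) = 0.99850112; exp(-qT) = 1.00000000
C = S_0 * exp(-qT) * N(d1) - K * exp(-rT) * N(d2)
N(d1) = 0.61882920; N(d2) = 0.50826389
C = 101.9600 * 1.00000000 * 0.61882920 - 97.5700 * 0.99850112 * 0.50826389 = 13.5788


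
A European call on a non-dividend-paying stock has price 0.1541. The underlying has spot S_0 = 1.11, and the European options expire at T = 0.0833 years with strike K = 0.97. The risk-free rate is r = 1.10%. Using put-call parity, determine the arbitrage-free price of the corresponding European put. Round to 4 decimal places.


Put-call parity: C - P = S_0 * exp(-qT) - K * exp(-rT).
S_0 * exp(-qT) = 1.1100 * 1.00000000 = 1.11000000
K * exp(-rT) = 0.9700 * 0.99908412 = 0.96911160
P = C - S*exp(-qT) + K*exp(-rT)
P = 0.1541 - 1.11000000 + 0.96911160 = 0.0132

Answer: Put price = 0.0132


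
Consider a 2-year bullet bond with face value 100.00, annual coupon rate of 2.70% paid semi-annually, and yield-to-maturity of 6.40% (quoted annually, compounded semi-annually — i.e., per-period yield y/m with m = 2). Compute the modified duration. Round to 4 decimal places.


Coupon per period c = face * coupon_rate / m = 1.350000
Periods per year m = 2; per-period yield y/m = 0.032000
Number of cashflows N = 4
Cashflows (t years, CF_t, discount factor 1/(1+y/m)^(m*t), PV):
  t = 0.5000: CF_t = 1.350000, DF = 0.968992, PV = 1.308140
  t = 1.0000: CF_t = 1.350000, DF = 0.938946, PV = 1.267577
  t = 1.5000: CF_t = 1.350000, DF = 0.909831, PV = 1.228272
  t = 2.0000: CF_t = 101.350000, DF = 0.881620, PV = 89.352141
Price P = sum_t PV_t = 93.156130
First compute Macaulay numerator sum_t t * PV_t:
  t * PV_t at t = 0.5000: 0.654070
  t * PV_t at t = 1.0000: 1.267577
  t * PV_t at t = 1.5000: 1.842409
  t * PV_t at t = 2.0000: 178.704282
Macaulay duration D = 182.468338 / 93.156130 = 1.958737
Modified duration = D / (1 + y/m) = 1.958737 / (1 + 0.032000) = 1.898001

Answer: Modified duration = 1.8980


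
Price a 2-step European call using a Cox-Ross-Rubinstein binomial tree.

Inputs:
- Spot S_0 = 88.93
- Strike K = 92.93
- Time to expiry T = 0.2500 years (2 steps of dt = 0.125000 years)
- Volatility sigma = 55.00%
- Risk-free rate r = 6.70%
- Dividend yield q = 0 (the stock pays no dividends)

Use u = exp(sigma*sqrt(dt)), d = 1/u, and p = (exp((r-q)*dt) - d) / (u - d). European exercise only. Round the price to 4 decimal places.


dt = T/N = 0.125000
u = exp(sigma*sqrt(dt)) = 1.214648; d = 1/u = 0.823284
p = (exp((r-q)*dt) - d) / (u - d) = 0.473028
Discount per step: exp(-r*dt) = 0.991660
Stock lattice S(k, i) with i counting down-moves:
  k=0: S(0,0) = 88.9300
  k=1: S(1,0) = 108.0187; S(1,1) = 73.2146
  k=2: S(2,0) = 131.2046; S(2,1) = 88.9300; S(2,2) = 60.2764
Terminal payoffs V(N, i) = max(S_T - K, 0):
  V(2,0) = 38.274644; V(2,1) = 0.000000; V(2,2) = 0.000000
Backward induction: V(k, i) = exp(-r*dt) * [p * V(k+1, i) + (1-p) * V(k+1, i+1)].
  V(1,0) = exp(-r*dt) * [p*38.274644 + (1-p)*0.000000] = 17.953997
  V(1,1) = exp(-r*dt) * [p*0.000000 + (1-p)*0.000000] = 0.000000
  V(0,0) = exp(-r*dt) * [p*17.953997 + (1-p)*0.000000] = 8.421920

Answer: Price = V(0,0) = 8.4219


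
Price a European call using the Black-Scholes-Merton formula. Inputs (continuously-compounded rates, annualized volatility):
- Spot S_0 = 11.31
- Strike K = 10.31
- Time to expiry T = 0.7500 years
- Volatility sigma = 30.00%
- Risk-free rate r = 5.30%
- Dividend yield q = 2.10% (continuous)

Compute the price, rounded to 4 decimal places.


d1 = (ln(S/K) + (r - q + 0.5*sigma^2) * T) / (sigma * sqrt(T)) = 0.57859347
d2 = d1 - sigma * sqrt(T) = 0.31878585
exp(-rT) = 0.96102967; exp(-qT) = 0.98437338
C = S_0 * exp(-qT) * N(d1) - K * exp(-rT) * N(d2)
N(d1) = 0.71856824; N(d2) = 0.62505554
C = 11.3100 * 0.98437338 * 0.71856824 - 10.3100 * 0.96102967 * 0.62505554 = 1.8068

Answer: Price = 1.8068
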